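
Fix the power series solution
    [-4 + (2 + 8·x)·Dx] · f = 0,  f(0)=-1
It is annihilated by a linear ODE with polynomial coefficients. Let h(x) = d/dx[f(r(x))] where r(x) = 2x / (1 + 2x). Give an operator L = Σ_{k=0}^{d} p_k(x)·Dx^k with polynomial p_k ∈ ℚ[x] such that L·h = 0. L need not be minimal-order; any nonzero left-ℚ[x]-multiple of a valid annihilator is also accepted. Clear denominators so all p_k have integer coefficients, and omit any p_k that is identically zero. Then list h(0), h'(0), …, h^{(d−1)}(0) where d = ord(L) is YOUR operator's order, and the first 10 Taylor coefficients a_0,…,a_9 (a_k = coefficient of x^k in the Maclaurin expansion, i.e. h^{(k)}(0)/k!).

L = (-8 - 40·x) + (-1 - 12·x - 20·x^2)·Dx  (order 1).
h: a_k = -4, 32, -240, 1920, -16320, 144384, -1309952, 12083200, -112757760, 1061314560, …
ICs: h(0) = -4.

f: a_k = -1, -2, 2, -4, 10, -28, 84, -264, 858, -2860, …
h₀=f(r): pull back L_f along r ⇒ L₀.
h₀' ⇒ L via d/dx closure of L₀.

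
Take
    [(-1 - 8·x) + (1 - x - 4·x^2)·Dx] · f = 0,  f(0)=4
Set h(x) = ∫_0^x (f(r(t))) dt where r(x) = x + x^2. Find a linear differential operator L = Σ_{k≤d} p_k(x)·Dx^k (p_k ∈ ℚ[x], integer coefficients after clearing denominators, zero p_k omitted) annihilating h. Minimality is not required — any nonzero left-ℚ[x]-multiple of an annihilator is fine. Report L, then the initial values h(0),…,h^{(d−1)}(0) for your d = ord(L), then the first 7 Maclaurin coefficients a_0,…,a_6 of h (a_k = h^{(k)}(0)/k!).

L = (1 + 10·x + 24·x^2 + 16·x^3)·Dx + (-1 + x + 5·x^2 + 8·x^3 + 4·x^4)·Dx^2  (order 2).
h: a_k = 0, 4, 2, 8, 19, 244/5, 416/3, …
ICs: h(0) = 0, h′(0) = 4.

f: a_k = 4, 4, 20, 36, 116, 260, 724, …
Change of var in L_f (x↦r) gives L₀.
h=∫h₀ ⇒ L = L₀·Dx.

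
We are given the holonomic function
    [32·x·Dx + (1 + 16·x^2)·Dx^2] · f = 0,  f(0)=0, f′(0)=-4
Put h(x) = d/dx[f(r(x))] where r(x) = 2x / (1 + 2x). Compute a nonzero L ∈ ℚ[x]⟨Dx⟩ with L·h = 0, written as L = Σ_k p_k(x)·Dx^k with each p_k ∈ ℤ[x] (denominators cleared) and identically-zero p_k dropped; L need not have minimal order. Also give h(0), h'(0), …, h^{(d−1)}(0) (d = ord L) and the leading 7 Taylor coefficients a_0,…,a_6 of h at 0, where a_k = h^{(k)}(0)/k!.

f: a_k = 0, -4, 0, 64/3, 0, -1024/5, 0, …
Change of var in L_f (x↦r) gives L₀.
Differentiate: ansatz ord ≤ ord L₀ ⇒ L.
L = (4 + 136·x) + (1 + 4·x + 68·x^2)·Dx  (order 1).
h: a_k = -8, 32, 416, -3840, -12928, 312832, -372224, …
ICs: h(0) = -8.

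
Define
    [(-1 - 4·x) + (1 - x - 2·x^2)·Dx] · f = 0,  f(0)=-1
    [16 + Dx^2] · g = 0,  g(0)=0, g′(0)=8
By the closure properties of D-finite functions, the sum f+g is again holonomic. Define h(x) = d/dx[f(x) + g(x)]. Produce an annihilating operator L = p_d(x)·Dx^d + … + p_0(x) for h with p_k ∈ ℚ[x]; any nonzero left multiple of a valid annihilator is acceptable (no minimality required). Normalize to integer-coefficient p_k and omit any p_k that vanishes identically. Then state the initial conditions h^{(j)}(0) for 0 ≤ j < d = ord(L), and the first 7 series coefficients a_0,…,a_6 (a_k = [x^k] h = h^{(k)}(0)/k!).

f: a_k = -1, -1, -3, -5, -11, -21, -43, …
g: a_k = 0, 8, 0, -64/3, 0, 256/15, 0, …
Sum ⇒ L₀ = lclm(L_f,L_g) in ℚ(x)⟨Dx⟩.
Derive L from L₀ (diff closure).
L = (2880 + 9600·x + 20736·x^2 + 7680·x^3 + 15360·x^4 + 18432·x^5 + 12288·x^6) + (-368 - 1040·x + 2400·x^2 + 2048·x^3 - 2560·x^4 + 1536·x^5 + 7168·x^6 + 4096·x^7)·Dx + (180 + 600·x + 1296·x^2 + 480·x^3 + 960·x^4 + 1152·x^5 + 768·x^6)·Dx^2 + (-23 - 65·x + 150·x^2 + 128·x^3 - 160·x^4 + 96·x^5 + 448·x^6 + 256·x^7)·Dx^3  (order 3).
h: a_k = 7, -6, -79, -44, -59/3, -258, -28823/45, …
ICs: h(0) = 7, h′(0) = -6, h′′(0) = -158.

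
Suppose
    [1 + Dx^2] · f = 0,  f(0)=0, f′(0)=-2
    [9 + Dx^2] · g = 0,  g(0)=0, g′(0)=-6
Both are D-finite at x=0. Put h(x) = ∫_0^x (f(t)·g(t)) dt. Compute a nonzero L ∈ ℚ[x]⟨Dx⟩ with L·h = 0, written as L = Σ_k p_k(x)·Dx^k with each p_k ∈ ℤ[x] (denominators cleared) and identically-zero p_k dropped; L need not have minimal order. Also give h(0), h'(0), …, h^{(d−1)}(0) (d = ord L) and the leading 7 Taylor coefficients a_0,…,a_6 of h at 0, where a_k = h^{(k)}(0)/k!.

f: a_k = 0, -2, 0, 1/3, 0, -1/60, 0, …
g: a_k = 0, -6, 0, 9, 0, -81/20, 0, …
L₀ := L_f ⊗_s L_g (sym. prod.), ord ≤ 4.
h=∫₀ˣh₀: take L = L₀·Dx.
L = 64·Dx + 20·Dx^3 + Dx^5  (order 5).
h: a_k = 0, 0, 0, 4, 0, -4, 0, …
ICs: h(0) = 0, h′(0) = 0, h′′(0) = 0, h′′′(0) = 24, h′′′′(0) = 0.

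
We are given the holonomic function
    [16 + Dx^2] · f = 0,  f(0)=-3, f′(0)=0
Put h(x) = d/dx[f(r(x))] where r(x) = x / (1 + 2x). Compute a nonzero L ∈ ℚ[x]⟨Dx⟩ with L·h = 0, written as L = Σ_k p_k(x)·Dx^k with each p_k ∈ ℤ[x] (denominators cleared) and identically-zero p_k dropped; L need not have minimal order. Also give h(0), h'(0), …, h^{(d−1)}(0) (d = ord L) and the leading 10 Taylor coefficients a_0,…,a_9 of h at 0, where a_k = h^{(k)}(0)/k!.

L = (40 + 96·x + 96·x^2) + (12 + 72·x + 144·x^2 + 96·x^3)·Dx + (1 + 8·x + 24·x^2 + 32·x^3 + 16·x^4)·Dx^2  (order 2).
h: a_k = 0, 48, -288, 1024, -2560, 19712/5, 10752/5, -4820992/105, 7938048/35, -784642048/945, …
ICs: h(0) = 0, h′(0) = 48.

f: a_k = -3, 0, 24, 0, -32, 0, 256/15, 0, -512/105, 0, …
Substitute x→r, Dx→(1/r')Dx; clear ⇒ L₀.
Differentiate: ansatz ord ≤ ord L₀ ⇒ L.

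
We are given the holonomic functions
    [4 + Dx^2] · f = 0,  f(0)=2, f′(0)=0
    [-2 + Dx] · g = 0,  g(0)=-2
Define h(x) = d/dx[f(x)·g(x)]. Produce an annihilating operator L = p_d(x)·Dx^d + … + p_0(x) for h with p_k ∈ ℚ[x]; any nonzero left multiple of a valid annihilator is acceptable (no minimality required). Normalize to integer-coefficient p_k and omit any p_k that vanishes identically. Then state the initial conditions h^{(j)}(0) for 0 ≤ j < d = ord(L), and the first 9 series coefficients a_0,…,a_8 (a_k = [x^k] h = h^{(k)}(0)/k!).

L = 8 - 4·Dx + Dx^2  (order 2).
h: a_k = -8, 0, 32, 128/3, 64/3, 0, -256/45, -1024/315, -256/315, …
ICs: h(0) = -8, h′(0) = 0.

f: a_k = 2, 0, -4, 0, 4/3, 0, -8/45, 0, 4/315, …
g: a_k = -2, -4, -4, -8/3, -4/3, -8/15, -8/45, -16/315, -4/315, …
h₀=f·g: eliminate ⇒ L₀, order ≤ 2·1.
Derive L from L₀ (diff closure).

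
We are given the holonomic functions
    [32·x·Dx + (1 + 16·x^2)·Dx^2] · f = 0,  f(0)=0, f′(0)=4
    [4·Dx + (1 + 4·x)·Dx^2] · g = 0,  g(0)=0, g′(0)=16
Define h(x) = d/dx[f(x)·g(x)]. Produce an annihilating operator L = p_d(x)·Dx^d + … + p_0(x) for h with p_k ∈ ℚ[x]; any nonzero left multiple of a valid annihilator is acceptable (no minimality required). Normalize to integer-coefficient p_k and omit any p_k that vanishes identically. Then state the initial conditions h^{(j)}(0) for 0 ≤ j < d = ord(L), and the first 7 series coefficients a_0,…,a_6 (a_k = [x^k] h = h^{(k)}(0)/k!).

f: a_k = 0, 4, 0, -64/3, 0, 1024/5, 0, …
g: a_k = 0, 16, -32, 256/3, -256, 4096/5, -8192/3, …
h₀=f·g: eliminate ⇒ L₀, order ≤ 2·2.
Derive L from L₀ (diff closure).
L = (1536 + 11264·x + 81920·x^2 + 638976·x^3 + 1966080·x^4 + 3407872·x^5 + 4194304·x^7) + (288 + 7936·x + 78848·x^2 + 495616·x^3 + 2228224·x^4 + 6094848·x^5 + 9175040·x^6 + 3145728·x^7 + 14680064·x^8)·Dx + (48 + 1024·x + 12288·x^2 + 79872·x^3 + 368640·x^4 + 1277952·x^5 + 3145728·x^6 + 4718592·x^7 + 3145728·x^8 + 8388608·x^9)·Dx^2 + (5 + 72·x + 592·x^2 + 3584·x^3 + 16896·x^4 + 61440·x^5 + 172032·x^6 + 393216·x^7 + 589824·x^8 + 524288·x^9 + 1048576·x^10)·Dx^3  (order 3).
h: a_k = 0, 128, -384, 0, -5120/3, 425984/15, -1261568/15, …
ICs: h(0) = 0, h′(0) = 128, h′′(0) = -768.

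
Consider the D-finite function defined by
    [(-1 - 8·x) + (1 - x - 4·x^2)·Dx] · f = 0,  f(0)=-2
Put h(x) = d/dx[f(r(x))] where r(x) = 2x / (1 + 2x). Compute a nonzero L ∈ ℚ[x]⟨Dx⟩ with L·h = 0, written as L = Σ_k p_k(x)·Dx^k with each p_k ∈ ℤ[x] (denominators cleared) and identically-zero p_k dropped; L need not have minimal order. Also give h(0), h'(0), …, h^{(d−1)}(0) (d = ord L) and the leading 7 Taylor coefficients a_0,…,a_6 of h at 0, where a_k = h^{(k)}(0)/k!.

f: a_k = -2, -2, -10, -18, -58, -130, -362, …
f∘r: x↦r, Dx↦Dx/r' in L_f ⇒ L₀.
Differentiate: ansatz ord ≤ ord L₀ ⇒ L.
L = (16 + 96·x + 960·x^2 + 1152·x^3) + (-1 - 22·x - 60·x^2 + 248·x^3 + 576·x^4)·Dx  (order 1).
h: a_k = -4, -64, 0, -2048, 5120, -61440, 258048, …
ICs: h(0) = -4.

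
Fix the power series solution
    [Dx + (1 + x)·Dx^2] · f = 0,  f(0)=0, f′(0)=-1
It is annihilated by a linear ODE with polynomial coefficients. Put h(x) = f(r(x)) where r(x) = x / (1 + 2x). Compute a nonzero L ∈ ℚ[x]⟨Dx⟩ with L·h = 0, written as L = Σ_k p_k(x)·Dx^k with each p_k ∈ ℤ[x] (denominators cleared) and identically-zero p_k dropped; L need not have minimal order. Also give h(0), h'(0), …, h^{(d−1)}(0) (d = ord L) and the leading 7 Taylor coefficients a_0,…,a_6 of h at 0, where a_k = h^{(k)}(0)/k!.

f: a_k = 0, -1, 1/2, -1/3, 1/4, -1/5, 1/6, …
f∘r: x↦r, Dx↦Dx/r' in L_f ⇒ L₀.
L = (5 + 12·x)·Dx + (1 + 5·x + 6·x^2)·Dx^2  (order 2).
h: a_k = 0, -1, 5/2, -19/3, 65/4, -211/5, 665/6, …
ICs: h(0) = 0, h′(0) = -1.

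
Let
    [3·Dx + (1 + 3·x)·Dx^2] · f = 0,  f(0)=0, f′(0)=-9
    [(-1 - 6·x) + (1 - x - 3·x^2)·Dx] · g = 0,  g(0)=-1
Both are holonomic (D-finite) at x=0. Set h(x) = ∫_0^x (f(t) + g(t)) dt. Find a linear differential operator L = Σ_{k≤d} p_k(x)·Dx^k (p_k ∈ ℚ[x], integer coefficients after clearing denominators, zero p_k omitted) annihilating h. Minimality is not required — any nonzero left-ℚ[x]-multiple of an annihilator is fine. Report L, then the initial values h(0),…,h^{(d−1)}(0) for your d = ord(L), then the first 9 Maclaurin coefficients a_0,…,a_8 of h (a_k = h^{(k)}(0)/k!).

f: a_k = 0, -9, 27/2, -27, 243/4, -729/5, 729/2, -6561/7, 19683/8, …
g: a_k = -1, -1, -4, -7, -19, -40, -97, -217, -508, …
f+g: L₀ = lclm(L_f,L_g), ord ≤ 2+1.
Integrate: L := L₀·Dx.
L = (-270 - 1422·x - 3780·x^2 - 2916·x^3 - 2916·x^4)·Dx^2 + (-24 - 468·x - 2736·x^2 - 5616·x^3 - 5994·x^4 - 4860·x^5)·Dx^3 + (11 + 79·x + 129·x^2 - 171·x^3 - 783·x^4 - 1377·x^5 - 972·x^6)·Dx^4  (order 4).
h: a_k = 0, -1, -5, 19/6, -17/2, 167/20, -929/30, 535/14, -1010/7, …
ICs: h(0) = 0, h′(0) = -1, h′′(0) = -10, h′′′(0) = 19.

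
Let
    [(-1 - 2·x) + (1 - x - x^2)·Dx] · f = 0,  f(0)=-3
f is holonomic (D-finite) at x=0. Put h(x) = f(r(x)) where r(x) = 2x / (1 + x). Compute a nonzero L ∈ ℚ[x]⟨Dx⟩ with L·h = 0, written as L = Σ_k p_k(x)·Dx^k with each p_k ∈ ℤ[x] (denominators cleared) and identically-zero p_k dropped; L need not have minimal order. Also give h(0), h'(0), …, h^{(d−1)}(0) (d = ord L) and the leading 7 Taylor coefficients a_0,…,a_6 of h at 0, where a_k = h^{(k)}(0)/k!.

L = (2 + 10·x) + (-1 - x + 5·x^2 + 5·x^3)·Dx  (order 1).
h: a_k = -3, -6, -18, -30, -90, -150, -450, …
ICs: h(0) = -3.

f: a_k = -3, -3, -6, -9, -15, -24, -39, …
Change of var in L_f (x↦r) gives L₀.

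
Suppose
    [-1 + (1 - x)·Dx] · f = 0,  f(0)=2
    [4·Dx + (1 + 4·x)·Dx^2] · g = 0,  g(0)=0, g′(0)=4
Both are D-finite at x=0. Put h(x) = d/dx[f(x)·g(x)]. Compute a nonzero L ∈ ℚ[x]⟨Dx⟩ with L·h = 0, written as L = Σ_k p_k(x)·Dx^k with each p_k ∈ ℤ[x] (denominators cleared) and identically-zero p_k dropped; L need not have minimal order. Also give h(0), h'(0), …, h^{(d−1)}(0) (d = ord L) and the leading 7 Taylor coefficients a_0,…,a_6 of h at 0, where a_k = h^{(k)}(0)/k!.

f: a_k = 2, 2, 2, 2, 2, 2, 2, …
g: a_k = 0, 4, -8, 64/3, -64, 1024/5, -2048/3, …
L₀ := L_f ⊗_s L_g (sym. prod.), ord ≤ 2.
Differentiate: ansatz ord ≤ ord L₀ ⇒ L.
L = 16 + (-5 + 20·x)·Dx + (-1 - 3·x + 4·x^2)·Dx^2  (order 2).
h: a_k = 8, -16, 104, -1120/3, 4744/3, -31472/5, 381368/15, …
ICs: h(0) = 8, h′(0) = -16.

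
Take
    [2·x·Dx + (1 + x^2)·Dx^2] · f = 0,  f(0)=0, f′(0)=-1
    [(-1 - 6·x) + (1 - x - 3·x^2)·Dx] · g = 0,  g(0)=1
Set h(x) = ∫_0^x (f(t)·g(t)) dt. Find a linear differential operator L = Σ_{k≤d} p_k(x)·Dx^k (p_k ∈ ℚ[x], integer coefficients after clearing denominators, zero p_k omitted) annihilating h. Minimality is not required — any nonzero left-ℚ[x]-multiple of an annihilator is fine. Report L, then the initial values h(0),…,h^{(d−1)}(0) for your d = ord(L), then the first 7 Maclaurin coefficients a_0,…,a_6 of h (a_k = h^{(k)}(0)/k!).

f: a_k = 0, -1, 0, 1/3, 0, -1/5, 0, …
g: a_k = 1, 1, 4, 7, 19, 40, 97, …
h₀=f·g: eliminate ⇒ L₀, order ≤ 2·1.
Integrate: L := L₀·Dx.
L = (6 + 2·x + 18·x^2)·Dx + (2 + 10·x + 4·x^2 + 18·x^3)·Dx^2 + (-1 + x + 2·x^2 + x^3 + 3·x^4)·Dx^3  (order 3).
h: a_k = 0, 0, -1/2, -1/3, -11/12, -4/3, -134/45, …
ICs: h(0) = 0, h′(0) = 0, h′′(0) = -1.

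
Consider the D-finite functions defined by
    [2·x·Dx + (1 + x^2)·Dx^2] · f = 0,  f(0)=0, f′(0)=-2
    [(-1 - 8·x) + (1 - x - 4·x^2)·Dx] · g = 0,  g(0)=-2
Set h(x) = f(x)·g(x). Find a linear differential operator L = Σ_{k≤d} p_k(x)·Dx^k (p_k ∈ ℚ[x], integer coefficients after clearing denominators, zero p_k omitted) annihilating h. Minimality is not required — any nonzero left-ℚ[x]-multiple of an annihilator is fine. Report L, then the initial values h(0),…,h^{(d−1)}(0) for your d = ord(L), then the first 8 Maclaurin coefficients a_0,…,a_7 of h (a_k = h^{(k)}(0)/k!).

L = (8 + 2·x + 24·x^2) + (2 + 14·x + 4·x^2 + 24·x^3)·Dx + (-1 + x + 3·x^2 + x^3 + 4·x^4)·Dx^2  (order 2).
h: a_k = 0, 4, 4, 56/3, 104/3, 1652/15, 1244/5, 14464/21, …
ICs: h(0) = 0, h′(0) = 4.

f: a_k = 0, -2, 0, 2/3, 0, -2/5, 0, 2/7, …
g: a_k = -2, -2, -10, -18, -58, -130, -362, -882, …
h₀=f·g: eliminate ⇒ L₀, order ≤ 2·1.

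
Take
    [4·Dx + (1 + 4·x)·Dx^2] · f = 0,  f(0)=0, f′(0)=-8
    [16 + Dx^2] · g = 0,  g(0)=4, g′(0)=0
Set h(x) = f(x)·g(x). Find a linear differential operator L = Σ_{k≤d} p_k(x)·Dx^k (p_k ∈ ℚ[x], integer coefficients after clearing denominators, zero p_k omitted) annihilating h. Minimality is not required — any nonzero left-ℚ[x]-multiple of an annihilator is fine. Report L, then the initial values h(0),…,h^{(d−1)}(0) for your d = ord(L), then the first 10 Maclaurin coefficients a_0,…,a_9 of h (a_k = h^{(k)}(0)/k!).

L = (-768 + 6144·x + 77824·x^2 + 262144·x^3 + 262144·x^4) + (256 + 5120·x + 24576·x^2 + 32768·x^3)·Dx + (1280·x + 10752·x^2 + 32768·x^3 + 32768·x^4)·Dx^2 + (16 + 320·x + 1536·x^2 + 2048·x^3)·Dx^3 + (3 + 56·x + 368·x^2 + 1024·x^3 + 1024·x^4)·Dx^4  (order 4).
h: a_k = 0, -32, 64, 256/3, 0, -3072/5, 2048, -253952/35, 1212416/45, -18857984/189, …
ICs: h(0) = 0, h′(0) = -32, h′′(0) = 128, h′′′(0) = 512.

f: a_k = 0, -8, 16, -128/3, 128, -2048/5, 4096/3, -32768/7, 16384, -524288/9, …
g: a_k = 4, 0, -32, 0, 128/3, 0, -1024/45, 0, 2048/315, 0, …
Product ⇒ symmetric product L₀, ord ≤ 4.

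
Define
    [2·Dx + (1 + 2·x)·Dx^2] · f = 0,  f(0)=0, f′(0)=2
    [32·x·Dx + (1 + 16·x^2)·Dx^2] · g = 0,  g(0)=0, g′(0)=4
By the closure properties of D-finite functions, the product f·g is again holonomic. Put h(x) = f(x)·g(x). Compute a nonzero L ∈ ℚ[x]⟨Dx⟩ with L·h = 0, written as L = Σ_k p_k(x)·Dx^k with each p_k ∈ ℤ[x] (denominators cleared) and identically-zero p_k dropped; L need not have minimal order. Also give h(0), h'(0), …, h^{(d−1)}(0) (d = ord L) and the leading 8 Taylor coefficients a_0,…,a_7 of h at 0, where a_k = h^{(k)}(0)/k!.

f: a_k = 0, 2, -2, 8/3, -4, 32/5, -32/3, 128/7, …
g: a_k = 0, 4, 0, -64/3, 0, 1024/5, 0, -16384/7, …
f·g: L₀ = L_f ⊗_s L_g, ord ≤ 2·2.
L = (2304 + 8960·x + 114688·x^2 + 552960·x^3 + 983040·x^4 + 851968·x^5 + 1048576·x^7)·Dx + (1032 + 14720·x + 111872·x^2 + 616448·x^3 + 1884160·x^4 + 3047424·x^5 + 2293760·x^6 + 1572864·x^7 + 3670016·x^8)·Dx^2 + (72 + 2512·x + 19968·x^2 + 99072·x^3 + 393216·x^4 + 1019904·x^5 + 1572864·x^6 + 1376256·x^7 + 1572864·x^8 + 2097152·x^9)·Dx^3 + (17 + 132·x + 964·x^2 + 4864·x^3 + 18432·x^4 + 55296·x^5 + 129024·x^6 + 196608·x^7 + 196608·x^8 + 262144·x^9 + 262144·x^10)·Dx^4  (order 4).
h: a_k = 0, 0, 8, -8, -32, 80/3, 17024/45, -5504/15, …
ICs: h(0) = 0, h′(0) = 0, h′′(0) = 16, h′′′(0) = -48.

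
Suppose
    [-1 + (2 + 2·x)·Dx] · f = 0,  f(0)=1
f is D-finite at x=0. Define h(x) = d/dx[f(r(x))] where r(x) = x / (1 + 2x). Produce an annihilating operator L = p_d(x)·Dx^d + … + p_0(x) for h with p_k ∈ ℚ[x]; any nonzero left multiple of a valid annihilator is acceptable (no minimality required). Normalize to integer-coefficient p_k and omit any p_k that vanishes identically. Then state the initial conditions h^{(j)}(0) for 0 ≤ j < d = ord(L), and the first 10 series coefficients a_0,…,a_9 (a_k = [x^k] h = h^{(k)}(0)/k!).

f: a_k = 1, 1/2, -1/8, 1/16, -5/128, 7/256, -21/1024, 33/2048, -429/32768, 715/65536, …
Change of var in L_f (x↦r) gives L₀.
Differentiate: ansatz ord ≤ ord L₀ ⇒ L.
L = (-9 - 24·x) + (-2 - 10·x - 12·x^2)·Dx  (order 1).
h: a_k = 1/2, -9/4, 123/16, -757/32, 17715/256, -100935/512, 1134735/2048, -6340365/4096, 283019715/65536, -1581400435/131072, …
ICs: h(0) = 1/2.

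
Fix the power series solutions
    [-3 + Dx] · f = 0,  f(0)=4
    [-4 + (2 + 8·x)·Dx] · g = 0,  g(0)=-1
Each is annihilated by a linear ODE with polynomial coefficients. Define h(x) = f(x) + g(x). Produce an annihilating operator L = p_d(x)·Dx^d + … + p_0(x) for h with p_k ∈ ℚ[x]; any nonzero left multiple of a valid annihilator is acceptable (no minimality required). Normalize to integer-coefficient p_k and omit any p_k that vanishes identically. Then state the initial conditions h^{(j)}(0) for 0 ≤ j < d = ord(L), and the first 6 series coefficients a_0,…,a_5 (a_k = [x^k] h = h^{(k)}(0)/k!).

f: a_k = 4, 12, 18, 18, 27/2, 81/10, …
g: a_k = -1, -2, 2, -4, 10, -28, …
Weyl lclm of L_f,L_g ⇒ L₀ (ord ≤ 2).
L = (30 + 72·x) + (-13 - 72·x - 144·x^2)·Dx + (1 + 16·x + 48·x^2)·Dx^2  (order 2).
h: a_k = 3, 10, 20, 14, 47/2, -199/10, …
ICs: h(0) = 3, h′(0) = 10.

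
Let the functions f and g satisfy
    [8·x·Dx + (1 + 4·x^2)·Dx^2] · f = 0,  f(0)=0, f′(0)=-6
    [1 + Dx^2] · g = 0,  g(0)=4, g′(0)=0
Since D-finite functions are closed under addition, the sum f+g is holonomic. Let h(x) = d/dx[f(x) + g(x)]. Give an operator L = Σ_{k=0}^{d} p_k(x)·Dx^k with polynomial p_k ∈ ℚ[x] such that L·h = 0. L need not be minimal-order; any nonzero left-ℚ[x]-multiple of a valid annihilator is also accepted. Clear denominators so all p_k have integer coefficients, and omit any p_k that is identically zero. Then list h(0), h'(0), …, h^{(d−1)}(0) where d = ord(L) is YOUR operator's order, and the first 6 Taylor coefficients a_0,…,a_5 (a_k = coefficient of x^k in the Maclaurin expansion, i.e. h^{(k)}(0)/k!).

f: a_k = 0, -6, 0, 8, 0, -96/5, …
g: a_k = 4, 0, -2, 0, 1/6, 0, …
h₀=f+g: left-lcm gives L₀, ord ≤ 4.
Differentiate: ansatz ord ≤ ord L₀ ⇒ L.
L = (-376·x + 1600·x^3 + 128·x^5) + (-7 + 76·x^2 + 432·x^4 + 64·x^6)·Dx + (-376·x + 1600·x^3 + 128·x^5)·Dx^2 + (-7 + 76·x^2 + 432·x^4 + 64·x^6)·Dx^3  (order 3).
h: a_k = -6, -4, 24, 2/3, -96, -1/30, …
ICs: h(0) = -6, h′(0) = -4, h′′(0) = 48.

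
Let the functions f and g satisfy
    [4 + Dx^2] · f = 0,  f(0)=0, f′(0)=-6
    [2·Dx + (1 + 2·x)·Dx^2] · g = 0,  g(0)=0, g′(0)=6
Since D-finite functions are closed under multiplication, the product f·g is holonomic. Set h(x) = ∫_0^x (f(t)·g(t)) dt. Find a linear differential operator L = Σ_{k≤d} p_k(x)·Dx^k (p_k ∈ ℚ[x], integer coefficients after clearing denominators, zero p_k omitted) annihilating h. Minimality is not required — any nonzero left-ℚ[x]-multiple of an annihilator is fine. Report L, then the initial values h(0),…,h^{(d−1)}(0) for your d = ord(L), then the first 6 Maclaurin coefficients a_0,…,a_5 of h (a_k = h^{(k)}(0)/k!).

L = (-48 + 192·x + 1216·x^2 + 2048·x^3 + 1024·x^4)·Dx + (32 + 320·x + 768·x^2 + 512·x^3)·Dx^2 + (160·x + 672·x^2 + 1024·x^3 + 512·x^4)·Dx^3 + (8 + 80·x + 192·x^2 + 128·x^3)·Dx^4 + (3 + 28·x + 92·x^2 + 128·x^3 + 64·x^4)·Dx^5  (order 5).
h: a_k = 0, 0, 0, -12, 9, -24/5, …
ICs: h(0) = 0, h′(0) = 0, h′′(0) = 0, h′′′(0) = -72, h′′′′(0) = 216.

f: a_k = 0, -6, 0, 4, 0, -4/5, …
g: a_k = 0, 6, -6, 8, -12, 96/5, …
f·g: L₀ = L_f ⊗_s L_g, ord ≤ 2·2.
Integrate: L := L₀·Dx.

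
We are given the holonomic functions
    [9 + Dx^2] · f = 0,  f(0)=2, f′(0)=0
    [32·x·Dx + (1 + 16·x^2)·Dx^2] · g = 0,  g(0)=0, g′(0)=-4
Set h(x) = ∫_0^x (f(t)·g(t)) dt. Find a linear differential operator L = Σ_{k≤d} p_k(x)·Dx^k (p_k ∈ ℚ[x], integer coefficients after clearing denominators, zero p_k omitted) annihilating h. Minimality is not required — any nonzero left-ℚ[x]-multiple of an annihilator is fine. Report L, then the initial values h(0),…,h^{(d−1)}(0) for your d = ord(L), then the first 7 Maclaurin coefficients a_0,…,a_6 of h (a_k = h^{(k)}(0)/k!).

L = (16425 + 696384·x^2 + 2778624·x^4 + 11943936·x^6 + 47775744·x^8)·Dx + (23616·x + 543744·x^3 + 3981312·x^5 + 21233664·x^7)·Dx^2 + (2050 + 87168·x^2 + 470016·x^4 + 2654208·x^6 + 10616832·x^8)·Dx^3 + (2624·x + 60416·x^3 + 442368·x^5 + 2359296·x^7)·Dx^4 + (25 + 1088·x^2 + 17920·x^4 + 147456·x^6 + 589824·x^8)·Dx^5  (order 5).
h: a_k = 0, 0, -4, 0, 59/3, 0, -3143/30, …
ICs: h(0) = 0, h′(0) = 0, h′′(0) = -8, h′′′(0) = 0, h′′′′(0) = 472.

f: a_k = 2, 0, -9, 0, 27/4, 0, -81/40, …
g: a_k = 0, -4, 0, 64/3, 0, -1024/5, 0, …
h₀=f·g: eliminate ⇒ L₀, order ≤ 2·2.
Integrate: L := L₀·Dx.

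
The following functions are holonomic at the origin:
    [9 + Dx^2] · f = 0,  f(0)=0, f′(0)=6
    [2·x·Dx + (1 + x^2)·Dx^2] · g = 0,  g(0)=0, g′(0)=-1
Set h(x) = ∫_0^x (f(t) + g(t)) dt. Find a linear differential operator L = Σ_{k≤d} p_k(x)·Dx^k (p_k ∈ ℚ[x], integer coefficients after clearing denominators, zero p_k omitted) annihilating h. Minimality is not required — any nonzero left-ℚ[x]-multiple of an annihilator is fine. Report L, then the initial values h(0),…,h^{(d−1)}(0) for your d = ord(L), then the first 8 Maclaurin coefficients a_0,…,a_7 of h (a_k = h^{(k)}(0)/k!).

L = (-54·x + 540·x^3 + 162·x^5)·Dx^2 + (63 + 279·x^2 + 297·x^4 + 81·x^6)·Dx^3 + (-6·x + 60·x^3 + 18·x^5)·Dx^4 + (7 + 31·x^2 + 33·x^4 + 9·x^6)·Dx^5  (order 5).
h: a_k = 0, 0, 5/2, 0, -13/6, 0, 77/120, 0, …
ICs: h(0) = 0, h′(0) = 0, h′′(0) = 5, h′′′(0) = 0, h′′′′(0) = -52.

f: a_k = 0, 6, 0, -9, 0, 81/20, 0, -243/280, …
g: a_k = 0, -1, 0, 1/3, 0, -1/5, 0, 1/7, …
Weyl lclm of L_f,L_g ⇒ L₀ (ord ≤ 4).
h=∫₀ˣh₀: take L = L₀·Dx.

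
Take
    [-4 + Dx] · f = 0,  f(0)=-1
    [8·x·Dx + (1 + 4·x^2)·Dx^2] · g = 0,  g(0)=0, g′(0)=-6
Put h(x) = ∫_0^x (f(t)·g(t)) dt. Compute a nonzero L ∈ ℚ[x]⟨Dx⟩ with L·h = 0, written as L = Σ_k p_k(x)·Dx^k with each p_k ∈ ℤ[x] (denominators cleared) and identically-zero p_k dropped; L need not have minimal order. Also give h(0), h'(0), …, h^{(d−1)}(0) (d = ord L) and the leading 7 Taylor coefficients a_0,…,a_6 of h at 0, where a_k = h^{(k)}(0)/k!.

f: a_k = -1, -4, -8, -32/3, -32/3, -128/15, -256/45, …
g: a_k = 0, -6, 0, 8, 0, -96/5, 0, …
f·g: L₀ = L_f ⊗_s L_g, ord ≤ 1·2.
Integrate: L := L₀·Dx.
L = (16 - 32·x + 64·x^2)·Dx + (-8 + 8·x - 32·x^2)·Dx^2 + (1 + 4·x^2)·Dx^3  (order 3).
h: a_k = 0, 0, 3, 8, 10, 32/5, 16/5, …
ICs: h(0) = 0, h′(0) = 0, h′′(0) = 6.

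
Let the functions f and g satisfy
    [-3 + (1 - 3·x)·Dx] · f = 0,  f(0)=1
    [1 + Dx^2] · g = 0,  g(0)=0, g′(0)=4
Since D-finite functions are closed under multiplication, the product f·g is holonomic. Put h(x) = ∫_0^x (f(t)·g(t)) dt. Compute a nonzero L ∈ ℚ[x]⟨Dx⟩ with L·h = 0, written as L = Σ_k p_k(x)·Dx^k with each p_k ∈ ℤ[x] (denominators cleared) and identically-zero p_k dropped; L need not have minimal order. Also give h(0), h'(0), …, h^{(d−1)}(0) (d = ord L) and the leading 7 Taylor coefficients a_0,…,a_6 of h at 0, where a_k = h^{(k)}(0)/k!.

L = (-1 + 3·x)·Dx + 6·Dx^2 + (-1 + 3·x)·Dx^3  (order 3).
h: a_k = 0, 0, 2, 4, 53/6, 106/5, 9541/180, …
ICs: h(0) = 0, h′(0) = 0, h′′(0) = 4.

f: a_k = 1, 3, 9, 27, 81, 243, 729, …
g: a_k = 0, 4, 0, -2/3, 0, 1/30, 0, …
L₀ := L_f ⊗_s L_g (sym. prod.), ord ≤ 2.
h=∫h₀ ⇒ L = L₀·Dx.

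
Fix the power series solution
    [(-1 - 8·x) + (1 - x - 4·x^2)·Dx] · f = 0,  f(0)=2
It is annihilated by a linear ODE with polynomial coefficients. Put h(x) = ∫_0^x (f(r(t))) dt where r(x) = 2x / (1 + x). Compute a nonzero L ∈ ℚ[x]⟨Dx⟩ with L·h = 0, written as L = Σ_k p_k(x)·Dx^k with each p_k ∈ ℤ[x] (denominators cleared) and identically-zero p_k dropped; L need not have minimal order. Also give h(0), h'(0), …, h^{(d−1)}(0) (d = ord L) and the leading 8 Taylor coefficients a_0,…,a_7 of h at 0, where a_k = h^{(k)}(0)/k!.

f: a_k = 2, 2, 10, 18, 58, 130, 362, 882, …
h₀=f(r): pull back L_f along r ⇒ L₀.
∫: right-multiply L₀ by Dx.
L = (2 + 34·x)·Dx + (-1 - x + 17·x^2 + 17·x^3)·Dx^2  (order 2).
h: a_k = 0, 2, 2, 12, 17, 612/5, 578/3, 10404/7, …
ICs: h(0) = 0, h′(0) = 2.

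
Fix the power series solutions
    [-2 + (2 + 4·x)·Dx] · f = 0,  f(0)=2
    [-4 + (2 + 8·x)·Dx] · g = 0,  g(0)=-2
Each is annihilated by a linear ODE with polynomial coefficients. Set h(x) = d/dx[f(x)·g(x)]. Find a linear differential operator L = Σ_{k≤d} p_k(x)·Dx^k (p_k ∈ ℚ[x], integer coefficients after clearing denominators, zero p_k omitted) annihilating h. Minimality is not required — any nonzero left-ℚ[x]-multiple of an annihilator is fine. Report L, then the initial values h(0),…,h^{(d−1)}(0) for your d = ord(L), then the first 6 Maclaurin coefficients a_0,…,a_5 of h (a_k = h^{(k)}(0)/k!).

f: a_k = 2, 2, -1, 1, -5/4, 7/4, …
g: a_k = -2, -4, 4, -8, 20, -56, …
f·g: L₀ = L_f ⊗_s L_g, ord ≤ 1·1.
Derive L from L₀ (diff closure).
L = -1 + (-3 - 26·x - 72·x^2 - 64·x^3)·Dx  (order 1).
h: a_k = -12, 4, -18, 74, -585/2, 2271/2, …
ICs: h(0) = -12.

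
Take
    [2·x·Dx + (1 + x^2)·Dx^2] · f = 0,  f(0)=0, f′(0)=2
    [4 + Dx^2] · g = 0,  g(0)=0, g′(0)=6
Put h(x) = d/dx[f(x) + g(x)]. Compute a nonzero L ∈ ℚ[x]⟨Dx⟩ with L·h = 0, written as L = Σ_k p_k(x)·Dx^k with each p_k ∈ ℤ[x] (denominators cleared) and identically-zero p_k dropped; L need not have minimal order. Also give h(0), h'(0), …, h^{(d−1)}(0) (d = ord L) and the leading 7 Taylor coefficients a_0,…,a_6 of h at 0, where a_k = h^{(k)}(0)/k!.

f: a_k = 0, 2, 0, -2/3, 0, 2/5, 0, …
g: a_k = 0, 6, 0, -4, 0, 4/5, 0, …
L₀ := lclm(L_f,L_g); ord L₀ ≤ 2+2.
Differentiate: ansatz ord ≤ ord L₀ ⇒ L.
L = (-32·x + 80·x^3 + 16·x^5) + (4 + 32·x^2 + 36·x^4 + 8·x^6)·Dx + (-8·x + 20·x^3 + 4·x^5)·Dx^2 + (1 + 8·x^2 + 9·x^4 + 2·x^6)·Dx^3  (order 3).
h: a_k = 8, 0, -14, 0, 6, 0, -38/15, …
ICs: h(0) = 8, h′(0) = 0, h′′(0) = -28.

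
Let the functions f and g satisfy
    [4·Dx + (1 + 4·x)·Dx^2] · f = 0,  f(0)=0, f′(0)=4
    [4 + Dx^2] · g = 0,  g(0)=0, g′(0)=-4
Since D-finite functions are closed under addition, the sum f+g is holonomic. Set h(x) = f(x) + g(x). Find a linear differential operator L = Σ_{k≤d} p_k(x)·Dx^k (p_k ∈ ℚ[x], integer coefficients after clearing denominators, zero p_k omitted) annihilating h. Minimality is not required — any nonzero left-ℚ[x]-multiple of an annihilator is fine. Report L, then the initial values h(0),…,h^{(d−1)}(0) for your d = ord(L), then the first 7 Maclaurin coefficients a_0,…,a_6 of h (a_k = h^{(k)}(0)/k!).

f: a_k = 0, 4, -8, 64/3, -64, 1024/5, -2048/3, …
g: a_k = 0, -4, 0, 8/3, 0, -8/15, 0, …
Weyl lclm of L_f,L_g ⇒ L₀ (ord ≤ 4).
L = (400 + 128·x + 256·x^2)·Dx + (36 + 176·x + 192·x^2 + 256·x^3)·Dx^2 + (100 + 32·x + 64·x^2)·Dx^3 + (9 + 44·x + 48·x^2 + 64·x^3)·Dx^4  (order 4).
h: a_k = 0, 0, -8, 24, -64, 3064/15, -2048/3, …
ICs: h(0) = 0, h′(0) = 0, h′′(0) = -16, h′′′(0) = 144.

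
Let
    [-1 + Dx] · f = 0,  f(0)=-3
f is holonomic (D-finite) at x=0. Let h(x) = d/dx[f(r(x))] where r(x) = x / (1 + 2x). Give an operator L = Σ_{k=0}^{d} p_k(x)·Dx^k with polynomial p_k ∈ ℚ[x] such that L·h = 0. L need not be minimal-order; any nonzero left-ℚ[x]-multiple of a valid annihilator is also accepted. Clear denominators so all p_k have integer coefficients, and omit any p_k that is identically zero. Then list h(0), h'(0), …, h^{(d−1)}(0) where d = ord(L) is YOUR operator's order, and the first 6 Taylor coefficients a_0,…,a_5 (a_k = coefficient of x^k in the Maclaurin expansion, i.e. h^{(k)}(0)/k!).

f: a_k = -3, -3, -3/2, -1/2, -1/8, -1/40, …
h₀=f(r): pull back L_f along r ⇒ L₀.
Differentiate: ansatz ord ≤ ord L₀ ⇒ L.
L = (-3 - 8·x) + (-1 - 4·x - 4·x^2)·Dx  (order 1).
h: a_k = -3, 9, -39/2, 71/2, -441/8, 2699/40, …
ICs: h(0) = -3.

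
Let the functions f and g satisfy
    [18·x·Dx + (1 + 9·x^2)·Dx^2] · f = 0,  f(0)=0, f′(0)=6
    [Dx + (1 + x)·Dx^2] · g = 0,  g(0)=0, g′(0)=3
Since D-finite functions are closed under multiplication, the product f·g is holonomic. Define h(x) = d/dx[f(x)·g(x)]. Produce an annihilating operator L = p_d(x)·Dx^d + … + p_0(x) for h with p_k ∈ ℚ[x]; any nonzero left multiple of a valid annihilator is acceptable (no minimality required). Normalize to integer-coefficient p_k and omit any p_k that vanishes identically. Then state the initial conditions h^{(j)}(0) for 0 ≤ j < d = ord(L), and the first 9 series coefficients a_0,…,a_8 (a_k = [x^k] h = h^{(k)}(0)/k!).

f: a_k = 0, 6, 0, -18, 0, 486/5, 0, -4374/7, 0, …
g: a_k = 0, 3, -3/2, 1, -3/4, 3/5, -1/2, 3/7, -3/8, …
Product ⇒ symmetric product L₀, ord ≤ 4.
h=h₀': d/dx-closure on L₀ ⇒ L.
L = (1368 + 2700·x + 37584·x^2 + 95580·x^3 + 87480·x^4 + 37908·x^5 + 26244·x^7) + (1298 + 9180·x + 54612·x^2 + 194724·x^3 + 324000·x^4 + 271188·x^5 + 102060·x^6 + 78732·x^7 + 91854·x^8)·Dx + (76 + 2848·x + 12096·x^2 + 43992·x^3 + 117288·x^4 + 173016·x^5 + 139968·x^6 + 75816·x^7 + 78732·x^8 + 52488·x^9)·Dx^2 + (37 + 146·x + 901·x^2 + 2808·x^3 + 7362·x^4 + 15228·x^5 + 21546·x^6 + 17496·x^7 + 12393·x^8 + 13122·x^9 + 6561·x^10)·Dx^3  (order 3).
h: a_k = 0, 36, -27, -192, 225/2, 8316/5, -9471/10, -71424/5, 1097631/140, …
ICs: h(0) = 0, h′(0) = 36, h′′(0) = -54.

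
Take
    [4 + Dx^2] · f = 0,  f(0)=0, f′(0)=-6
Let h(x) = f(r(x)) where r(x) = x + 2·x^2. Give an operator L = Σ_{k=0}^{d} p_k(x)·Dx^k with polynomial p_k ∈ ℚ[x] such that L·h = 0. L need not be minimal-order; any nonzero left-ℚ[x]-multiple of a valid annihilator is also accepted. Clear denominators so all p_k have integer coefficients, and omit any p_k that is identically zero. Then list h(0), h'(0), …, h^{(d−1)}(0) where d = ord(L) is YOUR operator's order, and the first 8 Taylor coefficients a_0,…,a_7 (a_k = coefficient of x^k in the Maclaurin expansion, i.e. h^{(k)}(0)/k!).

f: a_k = 0, -6, 0, 4, 0, -4/5, 0, 8/105, …
f∘r: x↦r, Dx↦Dx/r' in L_f ⇒ L₀.
L = (4 + 48·x + 192·x^2 + 256·x^3) - 4·Dx + (1 + 4·x)·Dx^2  (order 2).
h: a_k = 0, -6, -12, 4, 24, 236/5, 24, -3352/105, …
ICs: h(0) = 0, h′(0) = -6.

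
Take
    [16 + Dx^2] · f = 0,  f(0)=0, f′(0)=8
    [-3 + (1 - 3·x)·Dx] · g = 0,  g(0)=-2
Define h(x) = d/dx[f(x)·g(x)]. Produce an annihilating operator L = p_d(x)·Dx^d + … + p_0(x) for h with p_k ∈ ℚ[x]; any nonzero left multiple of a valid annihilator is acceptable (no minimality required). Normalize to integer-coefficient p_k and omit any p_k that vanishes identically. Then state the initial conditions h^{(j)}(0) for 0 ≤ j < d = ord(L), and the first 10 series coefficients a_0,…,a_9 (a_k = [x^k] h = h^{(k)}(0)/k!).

L = (-2 - 96·x + 144·x^2) + (-6 + 18·x)·Dx + (1 - 6·x + 9·x^2)·Dx^2  (order 2).
h: a_k = -16, -96, -304, -1216, -14192/3, -85152/5, -2678192/45, -21425536/105, -216941744/315, -433883488/189, …
ICs: h(0) = -16, h′(0) = -96.

f: a_k = 0, 8, 0, -64/3, 0, 256/15, 0, -2048/315, 0, 4096/2835, …
g: a_k = -2, -6, -18, -54, -162, -486, -1458, -4374, -13122, -39366, …
Sym-product of L_f,L_g gives L₀ (≤ ord 2).
Derive L from L₀ (diff closure).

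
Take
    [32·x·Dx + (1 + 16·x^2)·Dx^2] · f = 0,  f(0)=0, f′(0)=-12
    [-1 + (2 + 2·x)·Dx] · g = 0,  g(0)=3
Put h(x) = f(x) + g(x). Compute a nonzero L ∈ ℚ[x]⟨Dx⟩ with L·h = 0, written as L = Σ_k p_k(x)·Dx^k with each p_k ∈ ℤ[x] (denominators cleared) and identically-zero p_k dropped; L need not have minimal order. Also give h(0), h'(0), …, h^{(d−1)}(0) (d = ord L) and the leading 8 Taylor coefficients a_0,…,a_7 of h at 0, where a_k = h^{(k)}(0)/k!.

L = (-64 - 160·x + 3072·x^2 + 1536·x^3)·Dx + (-131 - 256·x + 5920·x^2 + 12288·x^3 + 5376·x^4)·Dx^2 + (-2 + 126·x + 192·x^2 + 2112·x^3 + 3584·x^4 + 1536·x^5)·Dx^3  (order 3).
h: a_k = 3, -21/2, -3/8, 1027/16, -15/128, -786327/1280, -63/1024, 100663989/14336, …
ICs: h(0) = 3, h′(0) = -21/2, h′′(0) = -3/4.

f: a_k = 0, -12, 0, 64, 0, -3072/5, 0, 49152/7, …
g: a_k = 3, 3/2, -3/8, 3/16, -15/128, 21/256, -63/1024, 99/2048, …
h₀=f+g: left-lcm gives L₀, ord ≤ 3.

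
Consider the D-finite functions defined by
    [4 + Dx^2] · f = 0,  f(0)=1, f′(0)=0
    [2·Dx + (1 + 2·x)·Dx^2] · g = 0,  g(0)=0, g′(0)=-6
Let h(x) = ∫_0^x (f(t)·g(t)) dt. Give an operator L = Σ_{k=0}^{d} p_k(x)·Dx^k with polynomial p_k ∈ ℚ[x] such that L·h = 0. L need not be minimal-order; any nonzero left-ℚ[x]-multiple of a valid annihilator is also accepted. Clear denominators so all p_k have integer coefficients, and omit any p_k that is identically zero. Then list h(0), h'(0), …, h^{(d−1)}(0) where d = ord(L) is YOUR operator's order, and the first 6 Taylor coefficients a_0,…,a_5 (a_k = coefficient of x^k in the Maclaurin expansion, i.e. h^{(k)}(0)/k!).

L = (-48 + 192·x + 1216·x^2 + 2048·x^3 + 1024·x^4)·Dx + (32 + 320·x + 768·x^2 + 512·x^3)·Dx^2 + (160·x + 672·x^2 + 1024·x^3 + 512·x^4)·Dx^3 + (8 + 80·x + 192·x^2 + 128·x^3)·Dx^4 + (3 + 28·x + 92·x^2 + 128·x^3 + 64·x^4)·Dx^5  (order 5).
h: a_k = 0, 0, -3, 2, 1, 0, …
ICs: h(0) = 0, h′(0) = 0, h′′(0) = -6, h′′′(0) = 12, h′′′′(0) = 24.

f: a_k = 1, 0, -2, 0, 2/3, 0, …
g: a_k = 0, -6, 6, -8, 12, -96/5, …
h₀=f·g: eliminate ⇒ L₀, order ≤ 2·2.
h=∫₀ˣh₀: take L = L₀·Dx.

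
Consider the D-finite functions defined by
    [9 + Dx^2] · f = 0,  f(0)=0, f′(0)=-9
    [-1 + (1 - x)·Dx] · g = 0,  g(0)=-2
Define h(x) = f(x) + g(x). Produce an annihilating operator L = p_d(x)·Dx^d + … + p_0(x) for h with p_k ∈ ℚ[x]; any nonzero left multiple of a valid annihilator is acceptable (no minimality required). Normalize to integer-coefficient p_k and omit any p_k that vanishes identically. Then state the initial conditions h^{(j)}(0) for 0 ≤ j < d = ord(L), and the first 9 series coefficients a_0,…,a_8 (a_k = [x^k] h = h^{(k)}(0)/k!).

f: a_k = 0, -9, 0, 27/2, 0, -243/40, 0, 729/560, 0, …
g: a_k = -2, -2, -2, -2, -2, -2, -2, -2, -2, …
h₀=f+g: left-lcm gives L₀, ord ≤ 3.
L = (-135 + 162·x - 81·x^2) + (99 - 261·x + 243·x^2 - 81·x^3)·Dx + (-15 + 18·x - 9·x^2)·Dx^2 + (11 - 29·x + 27·x^2 - 9·x^3)·Dx^3  (order 3).
h: a_k = -2, -11, -2, 23/2, -2, -323/40, -2, -391/560, -2, …
ICs: h(0) = -2, h′(0) = -11, h′′(0) = -4.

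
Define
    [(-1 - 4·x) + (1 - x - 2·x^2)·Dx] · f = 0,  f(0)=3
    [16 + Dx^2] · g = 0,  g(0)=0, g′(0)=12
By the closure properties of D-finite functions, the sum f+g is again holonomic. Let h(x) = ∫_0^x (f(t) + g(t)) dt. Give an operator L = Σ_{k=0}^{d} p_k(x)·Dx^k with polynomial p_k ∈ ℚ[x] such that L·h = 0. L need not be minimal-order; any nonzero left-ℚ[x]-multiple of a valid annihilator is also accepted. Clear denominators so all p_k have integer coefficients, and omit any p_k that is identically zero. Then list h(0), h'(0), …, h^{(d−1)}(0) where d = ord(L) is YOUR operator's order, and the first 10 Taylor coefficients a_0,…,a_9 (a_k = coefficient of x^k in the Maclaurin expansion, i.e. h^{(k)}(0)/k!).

f: a_k = 3, 3, 9, 15, 33, 63, 129, 255, 513, 1023, …
g: a_k = 0, 12, 0, -32, 0, 128/5, 0, -1024/105, 0, 2048/945, …
L₀ := lclm(L_f,L_g); ord L₀ ≤ 1+2.
∫: right-multiply L₀ by Dx.
L = (368 + 1408·x - 256·x^2 + 512·x^3 + 2560·x^4 + 2048·x^5)·Dx + (-176 + 336·x + 384·x^2 - 1024·x^3 - 384·x^4 + 1536·x^5 + 1024·x^6)·Dx^2 + (23 + 88·x - 16·x^2 + 32·x^3 + 160·x^4 + 128·x^5)·Dx^3 + (-11 + 21·x + 24·x^2 - 64·x^3 - 24·x^4 + 96·x^5 + 64·x^6)·Dx^4  (order 4).
h: a_k = 0, 3, 15/2, 3, -17/4, 33/5, 443/30, 129/7, 25751/840, 57, …
ICs: h(0) = 0, h′(0) = 3, h′′(0) = 15, h′′′(0) = 18.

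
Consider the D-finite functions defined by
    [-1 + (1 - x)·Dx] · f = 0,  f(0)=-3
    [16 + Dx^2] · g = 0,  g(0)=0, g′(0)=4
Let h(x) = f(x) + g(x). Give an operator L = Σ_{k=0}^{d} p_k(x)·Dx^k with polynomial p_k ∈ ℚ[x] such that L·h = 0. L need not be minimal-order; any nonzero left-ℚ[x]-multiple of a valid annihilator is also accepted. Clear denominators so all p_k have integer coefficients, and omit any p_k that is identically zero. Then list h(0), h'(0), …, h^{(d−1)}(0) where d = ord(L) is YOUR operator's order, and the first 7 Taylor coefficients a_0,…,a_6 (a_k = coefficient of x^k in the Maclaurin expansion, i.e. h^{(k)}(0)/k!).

L = (176 - 256·x + 128·x^2) + (-144 + 400·x - 384·x^2 + 128·x^3)·Dx + (11 - 16·x + 8·x^2)·Dx^2 + (-9 + 25·x - 24·x^2 + 8·x^3)·Dx^3  (order 3).
h: a_k = -3, 1, -3, -41/3, -3, 83/15, -3, …
ICs: h(0) = -3, h′(0) = 1, h′′(0) = -6.

f: a_k = -3, -3, -3, -3, -3, -3, -3, …
g: a_k = 0, 4, 0, -32/3, 0, 128/15, 0, …
L₀ := lclm(L_f,L_g); ord L₀ ≤ 1+2.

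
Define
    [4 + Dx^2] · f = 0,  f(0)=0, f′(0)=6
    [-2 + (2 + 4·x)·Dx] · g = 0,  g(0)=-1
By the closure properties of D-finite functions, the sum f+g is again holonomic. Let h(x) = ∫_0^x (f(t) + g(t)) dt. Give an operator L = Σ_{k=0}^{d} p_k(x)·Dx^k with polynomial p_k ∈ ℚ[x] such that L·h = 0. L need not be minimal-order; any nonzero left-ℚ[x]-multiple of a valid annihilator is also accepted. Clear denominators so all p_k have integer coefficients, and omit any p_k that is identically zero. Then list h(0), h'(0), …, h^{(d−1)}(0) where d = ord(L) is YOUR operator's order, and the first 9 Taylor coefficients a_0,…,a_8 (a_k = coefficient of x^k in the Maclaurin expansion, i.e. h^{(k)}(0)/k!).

f: a_k = 0, 6, 0, -4, 0, 4/5, 0, -8/105, 0, …
g: a_k = -1, -1, 1/2, -1/2, 5/8, -7/8, 21/16, -33/16, 429/128, …
h₀=f+g: left-lcm gives L₀, ord ≤ 3.
Integrate: L := L₀·Dx.
L = (-28 - 64·x - 64·x^2)·Dx + (12 + 88·x + 192·x^2 + 128·x^3)·Dx^2 + (-7 - 16·x - 16·x^2)·Dx^3 + (3 + 22·x + 48·x^2 + 32·x^3)·Dx^4  (order 4).
h: a_k = 0, -1, 5/2, 1/6, -9/8, 1/8, -1/80, 3/16, -3593/13440, …
ICs: h(0) = 0, h′(0) = -1, h′′(0) = 5, h′′′(0) = 1.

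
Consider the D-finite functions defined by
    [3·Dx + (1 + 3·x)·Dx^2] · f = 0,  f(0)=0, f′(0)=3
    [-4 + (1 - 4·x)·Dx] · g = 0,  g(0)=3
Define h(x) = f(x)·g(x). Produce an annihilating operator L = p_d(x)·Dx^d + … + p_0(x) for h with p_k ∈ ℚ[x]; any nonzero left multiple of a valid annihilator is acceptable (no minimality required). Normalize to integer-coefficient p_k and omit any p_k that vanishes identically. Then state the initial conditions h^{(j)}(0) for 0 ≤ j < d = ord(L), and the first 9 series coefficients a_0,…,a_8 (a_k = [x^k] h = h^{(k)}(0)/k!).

L = 12 + (5 + 36·x)·Dx + (-1 + x + 12·x^2)·Dx^2  (order 2).
h: a_k = 0, 9, 45/2, 117, 1629/4, 8874/5, 67347/10, 975663/35, 30532311/280, …
ICs: h(0) = 0, h′(0) = 9.

f: a_k = 0, 3, -9/2, 9, -81/4, 243/5, -243/2, 2187/7, -6561/8, …
g: a_k = 3, 12, 48, 192, 768, 3072, 12288, 49152, 196608, …
h₀=f·g: eliminate ⇒ L₀, order ≤ 2·1.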